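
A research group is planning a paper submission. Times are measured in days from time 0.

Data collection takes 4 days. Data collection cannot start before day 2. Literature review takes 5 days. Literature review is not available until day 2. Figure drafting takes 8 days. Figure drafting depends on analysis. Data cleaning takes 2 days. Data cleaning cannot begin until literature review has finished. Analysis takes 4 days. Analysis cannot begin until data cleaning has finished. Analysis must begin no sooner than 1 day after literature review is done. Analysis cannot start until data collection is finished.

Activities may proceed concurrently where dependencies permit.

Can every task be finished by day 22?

Yes

Data collection waits on its own release at day 2, so it starts at day 2 and finishes at 2 + 4 = day 6.
After its own release at day 2, literature review can start at day 2 and finishes at day 7.
After literature review (finishes day 7), data cleaning can start at day 7 and finishes at day 9.
Analysis has to wait for data cleaning (finishes day 9); literature review (finishes day 7, plus 1-day gap → day 8); data collection (finishes day 6). The latest of these is day 9, so analysis runs day 9 to 9 + 4 = day 13.
Figure drafting cannot begin until analysis (finishes day 13). It runs from day 13 to 13 + 8 = day 21.
Every task is finished by day 21, which is no later than the deadline of 22, so the schedule is feasible.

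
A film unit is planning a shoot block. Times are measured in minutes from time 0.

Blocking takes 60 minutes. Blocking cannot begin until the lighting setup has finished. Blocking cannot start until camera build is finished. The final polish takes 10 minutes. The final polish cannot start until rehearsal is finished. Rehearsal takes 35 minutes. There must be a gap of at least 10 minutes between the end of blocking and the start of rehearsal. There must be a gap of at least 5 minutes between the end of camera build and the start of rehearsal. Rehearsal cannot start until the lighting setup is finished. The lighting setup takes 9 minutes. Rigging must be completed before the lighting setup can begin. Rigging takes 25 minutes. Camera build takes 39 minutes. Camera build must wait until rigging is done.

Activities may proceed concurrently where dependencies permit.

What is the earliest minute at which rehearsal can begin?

Rigging can start immediately at minute 0; it finishes at minute 25.
Camera build waits on rigging (finishes minute 25), so it starts at minute 25 and finishes at 25 + 39 = minute 64.
After rigging (finishes minute 25), the lighting setup can start at minute 25 and finishes at minute 34.
Blocking has to wait for the lighting setup (finishes minute 34); camera build (finishes minute 64). The latest of these is minute 64, so blocking runs minute 64 to 64 + 60 = minute 124.
Rehearsal waits on blocking (finishes minute 124, plus 10-minute gap → minute 134); camera build (finishes minute 64, plus 5-minute gap → minute 69); the lighting setup (finishes minute 34). The latest of these is minute 134, which is the earliest rehearsal can start.

134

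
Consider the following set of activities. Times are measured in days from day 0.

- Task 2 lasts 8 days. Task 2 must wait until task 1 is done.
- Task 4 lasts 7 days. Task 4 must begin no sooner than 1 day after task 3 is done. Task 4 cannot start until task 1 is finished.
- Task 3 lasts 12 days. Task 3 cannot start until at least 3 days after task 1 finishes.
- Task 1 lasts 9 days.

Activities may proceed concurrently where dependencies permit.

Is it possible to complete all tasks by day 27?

Task 1 has no prerequisites, so it starts at day 0 and finishes at day 9.
Task 3 waits on task 1 (finishes day 9, plus 3-day gap → day 12), so it starts at day 12 and finishes at 12 + 12 = day 24.
Task 4 has to wait for task 3 (finishes day 24, plus 1-day gap → day 25); task 1 (finishes day 9). The latest of these is day 25, so task 4 runs day 25 to 25 + 7 = day 32.
After task 1 (finishes day 9), task 2 can start at day 9 and finishes at day 17.
The earliest everything can be done is day 32, which is after the deadline of 27, so it is not possible.

No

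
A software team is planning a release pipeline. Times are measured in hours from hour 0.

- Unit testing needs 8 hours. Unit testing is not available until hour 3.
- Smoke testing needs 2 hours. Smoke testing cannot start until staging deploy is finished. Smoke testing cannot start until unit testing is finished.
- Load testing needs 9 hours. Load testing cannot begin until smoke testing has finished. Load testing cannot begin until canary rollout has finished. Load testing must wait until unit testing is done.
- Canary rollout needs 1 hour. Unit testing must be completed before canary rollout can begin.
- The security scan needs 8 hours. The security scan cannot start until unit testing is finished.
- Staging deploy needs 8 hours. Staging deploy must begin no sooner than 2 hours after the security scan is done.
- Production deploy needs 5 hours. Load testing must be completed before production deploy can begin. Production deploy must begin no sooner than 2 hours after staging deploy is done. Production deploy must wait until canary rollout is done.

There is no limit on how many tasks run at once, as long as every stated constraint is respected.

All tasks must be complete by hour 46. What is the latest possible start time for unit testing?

4

Production deploy must finish by hour 46; it takes 5 hours, so it must start by 46 − 5 = hour 41.
Since production deploy (must start by hour 41) depends on it, load testing must finish by hour 41. Backing off its 9-hour duration gives a latest start of hour 32.
Since load testing (must start by hour 32) depends on it, smoke testing must finish by hour 32. Backing off its 2-hour duration gives a latest start of hour 30.
Staging deploy feeds smoke testing (must start by hour 30); production deploy (must start by hour 41, minus 2-hour gap → hour 39). Taking the minimum, staging deploy must finish by hour 30 and start by 30 − 8 = hour 22.
Since staging deploy (must start by hour 22, minus 2-hour gap → hour 20) depends on it, the security scan must finish by hour 20. Backing off its 8-hour duration gives a latest start of hour 12.
Canary rollout has several dependents: load testing (must start by hour 32); production deploy (must start by hour 41). The earliest of those limits is hour 32, so canary rollout must start by 32 − 1 = hour 31.
Unit testing has several dependents: the security scan (must start by hour 12); smoke testing (must start by hour 30); canary rollout (must start by hour 31); load testing (must start by hour 32). The earliest of those limits is hour 12, so unit testing must start by 12 − 8 = hour 4.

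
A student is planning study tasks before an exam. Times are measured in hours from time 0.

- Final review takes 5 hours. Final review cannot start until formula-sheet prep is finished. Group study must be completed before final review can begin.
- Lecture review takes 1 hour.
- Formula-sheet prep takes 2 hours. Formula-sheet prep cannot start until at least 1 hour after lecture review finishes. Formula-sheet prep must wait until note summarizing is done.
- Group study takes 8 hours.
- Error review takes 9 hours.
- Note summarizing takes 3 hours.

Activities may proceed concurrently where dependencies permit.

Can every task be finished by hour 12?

Note summarizing has no prerequisites, so it starts at hour 0 and finishes at hour 3.
Group study can start immediately at hour 0; it finishes at hour 8.
Error review can start immediately at hour 0; it finishes at hour 9.
Lecture review can start immediately at hour 0; it finishes at hour 1.
Formula-sheet prep needs all of lecture review (finishes hour 1, plus 1-hour gap → hour 2); note summarizing (finishes hour 3). That puts its earliest start at hour 3; it finishes at 3 + 2 = hour 5.
Final review has to wait for formula-sheet prep (finishes hour 5); group study (finishes hour 8). The latest of these is hour 8, so final review runs hour 8 to 8 + 5 = hour 13.
The earliest everything can be done is hour 13, which is after the deadline of 12, so it is not possible.

No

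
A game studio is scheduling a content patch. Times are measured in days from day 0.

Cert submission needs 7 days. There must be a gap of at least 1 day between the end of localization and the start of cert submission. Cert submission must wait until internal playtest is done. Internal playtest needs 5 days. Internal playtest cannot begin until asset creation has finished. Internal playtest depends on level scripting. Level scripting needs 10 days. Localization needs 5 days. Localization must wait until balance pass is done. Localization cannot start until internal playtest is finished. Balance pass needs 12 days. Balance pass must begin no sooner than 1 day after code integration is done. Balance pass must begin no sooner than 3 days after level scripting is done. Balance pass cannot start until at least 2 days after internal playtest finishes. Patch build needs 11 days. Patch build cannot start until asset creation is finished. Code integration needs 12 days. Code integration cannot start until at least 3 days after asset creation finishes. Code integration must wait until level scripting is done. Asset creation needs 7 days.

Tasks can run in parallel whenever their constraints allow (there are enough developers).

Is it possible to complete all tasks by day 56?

Yes

Level scripting has no prerequisites, so it starts at day 0 and finishes at day 10.
Asset creation has no prerequisites, so it starts at day 0 and finishes at day 7.
After asset creation (finishes day 7), patch build can start at day 7 and finishes at day 18.
Internal playtest needs all of asset creation (finishes day 7); level scripting (finishes day 10). That puts its earliest start at day 10; it finishes at 10 + 5 = day 15.
For code integration: asset creation (finishes day 7, plus 3-day gap → day 10); level scripting (finishes day 10). Taking the maximum gives a start of day 10, and it finishes at 10 + 12 = day 22.
Balance pass has to wait for code integration (finishes day 22, plus 1-day gap → day 23); level scripting (finishes day 10, plus 3-day gap → day 13); internal playtest (finishes day 15, plus 2-day gap → day 17). The latest of these is day 23, so balance pass runs day 23 to 23 + 12 = day 35.
Localization needs all of balance pass (finishes day 35); internal playtest (finishes day 15). That puts its earliest start at day 35; it finishes at 35 + 5 = day 40.
Cert submission needs all of localization (finishes day 40, plus 1-day gap → day 41); internal playtest (finishes day 15). That puts its earliest start at day 41; it finishes at 41 + 7 = day 48.
Every task is finished by day 48, which is no later than the deadline of 56, so the schedule is feasible.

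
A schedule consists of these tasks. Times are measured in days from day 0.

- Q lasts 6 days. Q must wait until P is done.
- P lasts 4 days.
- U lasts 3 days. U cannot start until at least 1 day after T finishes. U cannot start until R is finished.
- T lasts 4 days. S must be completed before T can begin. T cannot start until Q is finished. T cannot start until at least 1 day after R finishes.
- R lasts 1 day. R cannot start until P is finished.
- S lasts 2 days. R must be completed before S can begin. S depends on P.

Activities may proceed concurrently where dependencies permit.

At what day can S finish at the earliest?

P can start immediately at day 0; it finishes at day 4.
R cannot begin until P (finishes day 4). It runs from day 4 to 4 + 1 = day 5.
S has to wait for R (finishes day 5); P (finishes day 4). The latest of these is day 5, so S runs day 5 to 5 + 2 = day 7.

7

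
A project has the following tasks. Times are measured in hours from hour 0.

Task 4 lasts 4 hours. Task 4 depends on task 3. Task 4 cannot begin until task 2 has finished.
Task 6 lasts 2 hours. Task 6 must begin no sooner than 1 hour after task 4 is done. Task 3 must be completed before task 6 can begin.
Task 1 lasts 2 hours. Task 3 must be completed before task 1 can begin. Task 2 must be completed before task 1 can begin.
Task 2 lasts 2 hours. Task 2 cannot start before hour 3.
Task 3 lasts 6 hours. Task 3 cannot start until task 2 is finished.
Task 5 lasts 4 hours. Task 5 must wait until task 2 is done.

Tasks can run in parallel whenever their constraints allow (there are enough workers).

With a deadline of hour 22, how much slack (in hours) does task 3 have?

After its own release at hour 3, task 2 can start at hour 3 and finishes at hour 5.
After task 2 (finishes hour 5), task 3 can start at hour 5 and finishes at hour 11.

Working backward from the deadline:
Task 1 has no dependents, so it just needs to finish by hour 22. Starting by 22 − 2 = hour 20 achieves that.
Task 6 has no dependents, so it just needs to finish by hour 22. Starting by 22 − 2 = hour 20 achieves that.
Since task 6 (must start by hour 20, minus 1-hour gap → hour 19) depends on it, task 4 must finish by hour 19. Backing off its 4-hour duration gives a latest start of hour 15.
Task 3 has several dependents: task 1 (must start by hour 20); task 4 (must start by hour 15); task 6 (must start by hour 20). The earliest of those limits is hour 15, so task 3 must start by 15 − 6 = hour 9.
So task 3 can start as early as hour 5 and as late as hour 9, giving 9 − 5 = 4 hours of slack.

4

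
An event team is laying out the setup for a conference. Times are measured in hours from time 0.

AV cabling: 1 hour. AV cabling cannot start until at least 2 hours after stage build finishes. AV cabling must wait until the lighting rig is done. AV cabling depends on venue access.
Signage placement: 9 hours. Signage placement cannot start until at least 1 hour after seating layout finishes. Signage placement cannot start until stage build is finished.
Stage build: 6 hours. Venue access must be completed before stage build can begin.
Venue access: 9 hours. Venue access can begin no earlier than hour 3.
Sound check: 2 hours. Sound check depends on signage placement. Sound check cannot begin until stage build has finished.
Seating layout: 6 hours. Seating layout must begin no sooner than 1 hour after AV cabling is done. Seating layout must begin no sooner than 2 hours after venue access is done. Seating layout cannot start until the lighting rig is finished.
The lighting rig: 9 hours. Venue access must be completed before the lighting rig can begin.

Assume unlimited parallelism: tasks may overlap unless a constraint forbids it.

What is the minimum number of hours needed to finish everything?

After its own release at hour 3, venue access can start at hour 3 and finishes at hour 12.
After venue access (finishes hour 12), the lighting rig can start at hour 12 and finishes at hour 21.
After venue access (finishes hour 12), stage build can start at hour 12 and finishes at hour 18.
AV cabling needs all of stage build (finishes hour 18, plus 2-hour gap → hour 20); the lighting rig (finishes hour 21); venue access (finishes hour 12). That puts its earliest start at hour 21; it finishes at 21 + 1 = hour 22.
Seating layout has to wait for AV cabling (finishes hour 22, plus 1-hour gap → hour 23); venue access (finishes hour 12, plus 2-hour gap → hour 14); the lighting rig (finishes hour 21). The latest of these is hour 23, so seating layout runs hour 23 to 23 + 6 = hour 29.
For signage placement: seating layout (finishes hour 29, plus 1-hour gap → hour 30); stage build (finishes hour 18). Taking the maximum gives a start of hour 30, and it finishes at 30 + 9 = hour 39.
Sound check has to wait for signage placement (finishes hour 39); stage build (finishes hour 18). The latest of these is hour 39, so sound check runs hour 39 to 39 + 2 = hour 41.
All tasks are finished once the last one completes. Finish times: Venue access at 12, Stage build at 18, The lighting rig at 21, AV cabling at 22, Seating layout at 29, Signage placement at 39, Sound check at 41. The latest is hour 41.

41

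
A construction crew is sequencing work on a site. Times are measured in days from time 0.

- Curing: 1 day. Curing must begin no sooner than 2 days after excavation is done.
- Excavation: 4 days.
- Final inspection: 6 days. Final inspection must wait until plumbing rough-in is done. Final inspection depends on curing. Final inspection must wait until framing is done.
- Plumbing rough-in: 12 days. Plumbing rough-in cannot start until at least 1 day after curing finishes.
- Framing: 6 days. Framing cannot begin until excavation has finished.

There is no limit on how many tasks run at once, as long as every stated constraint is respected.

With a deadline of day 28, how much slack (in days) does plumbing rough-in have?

Nothing blocks excavation, so it runs from day 0 to day 4.
Curing cannot begin until excavation (finishes day 4, plus 2-day gap → day 6). It runs from day 6 to 6 + 1 = day 7.
Plumbing rough-in waits on curing (finishes day 7, plus 1-day gap → day 8), so it starts at day 8 and finishes at 8 + 12 = day 20.

Working backward from the deadline:
To finish by day 28, final inspection (duration 6) must start no later than day 22.
Plumbing rough-in feeds into final inspection (must start by day 22); so plumbing rough-in must finish by day 22 and therefore start by day 10.
So plumbing rough-in can start as early as day 8 and as late as day 10, giving 10 − 8 = 2 days of slack.

2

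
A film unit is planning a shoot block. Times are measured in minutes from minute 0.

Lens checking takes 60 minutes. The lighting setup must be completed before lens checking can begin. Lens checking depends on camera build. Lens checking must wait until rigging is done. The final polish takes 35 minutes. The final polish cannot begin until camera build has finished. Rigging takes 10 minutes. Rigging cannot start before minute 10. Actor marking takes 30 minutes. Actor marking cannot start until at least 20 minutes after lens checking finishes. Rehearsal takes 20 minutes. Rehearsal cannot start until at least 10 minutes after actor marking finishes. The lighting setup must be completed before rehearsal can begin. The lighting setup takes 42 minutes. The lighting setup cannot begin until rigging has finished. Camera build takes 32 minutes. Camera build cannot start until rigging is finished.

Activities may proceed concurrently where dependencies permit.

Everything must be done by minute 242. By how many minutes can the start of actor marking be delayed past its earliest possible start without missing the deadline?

40

After its own release at minute 10, rigging can start at minute 10 and finishes at minute 20.
Camera build waits on rigging (finishes minute 20), so it starts at minute 20 and finishes at 20 + 32 = minute 52.
The lighting setup cannot begin until rigging (finishes minute 20). It runs from minute 20 to 20 + 42 = minute 62.
For lens checking: the lighting setup (finishes minute 62); camera build (finishes minute 52); rigging (finishes minute 20). Taking the maximum gives a start of minute 62, and it finishes at 62 + 60 = minute 122.
After lens checking (finishes minute 122, plus 20-minute gap → minute 142), actor marking can start at minute 142 and finishes at minute 172.

Working backward from the deadline:
Rehearsal must finish by minute 242; it takes 20 minutes, so it must start by 242 − 20 = minute 222.
Actor marking has to be done before rehearsal (must start by minute 222, minus 10-minute gap → minute 212). That means finishing by minute 212, i.e. starting by 212 − 30 = minute 182.
So actor marking can start as early as minute 142 and as late as minute 182, giving 182 − 142 = 40 minutes of slack.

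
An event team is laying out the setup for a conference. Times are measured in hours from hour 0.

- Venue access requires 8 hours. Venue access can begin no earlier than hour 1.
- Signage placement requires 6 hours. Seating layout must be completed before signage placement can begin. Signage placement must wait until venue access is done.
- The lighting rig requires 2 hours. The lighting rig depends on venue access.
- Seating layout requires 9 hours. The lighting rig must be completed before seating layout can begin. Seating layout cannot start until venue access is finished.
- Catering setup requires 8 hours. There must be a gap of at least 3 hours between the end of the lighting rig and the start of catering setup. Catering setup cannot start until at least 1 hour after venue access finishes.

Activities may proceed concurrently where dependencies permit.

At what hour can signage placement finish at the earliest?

Venue access cannot begin until its own release at hour 1. It runs from hour 1 to 1 + 8 = hour 9.
After venue access (finishes hour 9), the lighting rig can start at hour 9 and finishes at hour 11.
Seating layout has to wait for the lighting rig (finishes hour 11); venue access (finishes hour 9). The latest of these is hour 11, so seating layout runs hour 11 to 11 + 9 = hour 20.
Signage placement has to wait for seating layout (finishes hour 20); venue access (finishes hour 9). The latest of these is hour 20, so signage placement runs hour 20 to 20 + 6 = hour 26.

26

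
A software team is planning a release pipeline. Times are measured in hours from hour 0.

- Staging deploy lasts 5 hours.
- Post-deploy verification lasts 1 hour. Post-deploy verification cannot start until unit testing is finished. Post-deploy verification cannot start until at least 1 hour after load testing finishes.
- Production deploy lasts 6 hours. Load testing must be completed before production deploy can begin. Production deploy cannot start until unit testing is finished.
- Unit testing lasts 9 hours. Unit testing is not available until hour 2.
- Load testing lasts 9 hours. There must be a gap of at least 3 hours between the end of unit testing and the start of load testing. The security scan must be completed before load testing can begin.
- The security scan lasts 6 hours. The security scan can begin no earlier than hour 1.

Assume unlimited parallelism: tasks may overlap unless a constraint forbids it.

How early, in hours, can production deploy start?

23

After its own release at hour 1, the security scan can start at hour 1 and finishes at hour 7.
Unit testing cannot begin until its own release at hour 2. It runs from hour 2 to 2 + 9 = hour 11.
Load testing needs all of unit testing (finishes hour 11, plus 3-hour gap → hour 14); the security scan (finishes hour 7). That puts its earliest start at hour 14; it finishes at 14 + 9 = hour 23.
Production deploy waits on load testing (finishes hour 23); unit testing (finishes hour 11). The latest of these is hour 23, which is the earliest production deploy can start.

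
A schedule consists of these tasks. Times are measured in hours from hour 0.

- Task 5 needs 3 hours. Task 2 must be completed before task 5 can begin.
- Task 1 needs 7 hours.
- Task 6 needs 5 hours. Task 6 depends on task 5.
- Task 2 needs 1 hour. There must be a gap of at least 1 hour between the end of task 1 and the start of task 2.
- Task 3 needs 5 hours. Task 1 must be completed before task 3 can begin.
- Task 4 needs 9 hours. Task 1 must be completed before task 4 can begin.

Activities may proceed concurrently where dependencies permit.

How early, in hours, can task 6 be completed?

Task 1 has no prerequisites, so it starts at hour 0 and finishes at hour 7.
Task 2 cannot begin until task 1 (finishes hour 7, plus 1-hour gap → hour 8). It runs from hour 8 to 8 + 1 = hour 9.
Task 5 cannot begin until task 2 (finishes hour 9). It runs from hour 9 to 9 + 3 = hour 12.
Task 6 cannot begin until task 5 (finishes hour 12). It runs from hour 12 to 12 + 5 = hour 17.

17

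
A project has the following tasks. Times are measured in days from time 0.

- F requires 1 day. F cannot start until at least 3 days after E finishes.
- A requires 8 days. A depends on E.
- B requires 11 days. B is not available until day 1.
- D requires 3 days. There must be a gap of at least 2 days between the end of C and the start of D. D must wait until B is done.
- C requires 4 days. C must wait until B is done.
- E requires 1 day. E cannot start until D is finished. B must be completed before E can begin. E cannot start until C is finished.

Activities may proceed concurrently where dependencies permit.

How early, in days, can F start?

B cannot begin until its own release at day 1. It runs from day 1 to 1 + 11 = day 12.
C cannot begin until B (finishes day 12). It runs from day 12 to 12 + 4 = day 16.
For D: C (finishes day 16, plus 2-day gap → day 18); B (finishes day 12). Taking the maximum gives a start of day 18, and it finishes at 18 + 3 = day 21.
E cannot start until D (finishes day 21); B (finishes day 12); C (finishes day 16). The controlling bound is day 21, so E finishes at 21 + 1 = day 22.
F waits on E (finishes day 22, plus 3-day gap → day 25), so the earliest it can start is day 25.

25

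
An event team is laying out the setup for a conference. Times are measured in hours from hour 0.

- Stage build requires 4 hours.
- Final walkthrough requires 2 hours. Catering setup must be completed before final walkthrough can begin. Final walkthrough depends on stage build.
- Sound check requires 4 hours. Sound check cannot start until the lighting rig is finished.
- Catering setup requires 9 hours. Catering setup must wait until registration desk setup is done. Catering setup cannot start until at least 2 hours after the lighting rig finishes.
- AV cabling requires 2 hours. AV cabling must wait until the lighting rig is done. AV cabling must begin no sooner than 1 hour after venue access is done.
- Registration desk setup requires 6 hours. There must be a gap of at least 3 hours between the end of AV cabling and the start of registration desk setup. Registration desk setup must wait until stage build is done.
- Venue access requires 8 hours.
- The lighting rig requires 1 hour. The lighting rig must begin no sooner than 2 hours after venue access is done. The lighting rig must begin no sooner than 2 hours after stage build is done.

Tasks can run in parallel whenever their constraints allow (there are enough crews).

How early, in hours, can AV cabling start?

Stage build has no prerequisites, so it starts at hour 0 and finishes at hour 4.
Venue access has no prerequisites, so it starts at hour 0 and finishes at hour 8.
The lighting rig has to wait for venue access (finishes hour 8, plus 2-hour gap → hour 10); stage build (finishes hour 4, plus 2-hour gap → hour 6). The latest of these is hour 10, so the lighting rig runs hour 10 to 10 + 1 = hour 11.
AV cabling waits on the lighting rig (finishes hour 11); venue access (finishes hour 8, plus 1-hour gap → hour 9). The latest of these is hour 11, which is the earliest AV cabling can start.

11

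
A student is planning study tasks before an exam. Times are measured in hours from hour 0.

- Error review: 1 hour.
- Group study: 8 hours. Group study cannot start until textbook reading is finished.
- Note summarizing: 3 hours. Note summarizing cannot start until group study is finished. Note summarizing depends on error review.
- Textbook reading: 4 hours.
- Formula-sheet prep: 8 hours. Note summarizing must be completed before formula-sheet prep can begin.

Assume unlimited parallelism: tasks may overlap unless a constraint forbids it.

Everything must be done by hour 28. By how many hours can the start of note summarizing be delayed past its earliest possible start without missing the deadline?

5

Error review has no prerequisites, so it starts at hour 0 and finishes at hour 1.
Textbook reading has no prerequisites, so it starts at hour 0 and finishes at hour 4.
Group study cannot begin until textbook reading (finishes hour 4). It runs from hour 4 to 4 + 8 = hour 12.
Note summarizing needs all of group study (finishes hour 12); error review (finishes hour 1). That puts its earliest start at hour 12; it finishes at 12 + 3 = hour 15.

Working backward from the deadline:
Nothing follows formula-sheet prep; the deadline of hour 28 is its only limit. It must start by 28 − 8 = hour 20.
Note summarizing has to be done before formula-sheet prep (must start by hour 20). That means finishing by hour 20, i.e. starting by 20 − 3 = hour 17.
So note summarizing can start as early as hour 12 and as late as hour 17, giving 17 − 12 = 5 hours of slack.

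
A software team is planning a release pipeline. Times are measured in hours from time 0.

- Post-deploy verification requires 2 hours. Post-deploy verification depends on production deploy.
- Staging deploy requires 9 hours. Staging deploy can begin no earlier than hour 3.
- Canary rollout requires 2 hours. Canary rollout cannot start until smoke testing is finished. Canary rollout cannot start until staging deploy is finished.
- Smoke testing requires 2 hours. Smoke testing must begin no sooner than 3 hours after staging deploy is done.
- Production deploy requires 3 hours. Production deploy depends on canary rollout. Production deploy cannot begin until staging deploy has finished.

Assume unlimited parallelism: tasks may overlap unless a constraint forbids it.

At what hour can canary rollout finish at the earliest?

After its own release at hour 3, staging deploy can start at hour 3 and finishes at hour 12.
Smoke testing cannot begin until staging deploy (finishes hour 12, plus 3-hour gap → hour 15). It runs from hour 15 to 15 + 2 = hour 17.
Canary rollout needs all of smoke testing (finishes hour 17); staging deploy (finishes hour 12). That puts its earliest start at hour 17; it finishes at 17 + 2 = hour 19.

19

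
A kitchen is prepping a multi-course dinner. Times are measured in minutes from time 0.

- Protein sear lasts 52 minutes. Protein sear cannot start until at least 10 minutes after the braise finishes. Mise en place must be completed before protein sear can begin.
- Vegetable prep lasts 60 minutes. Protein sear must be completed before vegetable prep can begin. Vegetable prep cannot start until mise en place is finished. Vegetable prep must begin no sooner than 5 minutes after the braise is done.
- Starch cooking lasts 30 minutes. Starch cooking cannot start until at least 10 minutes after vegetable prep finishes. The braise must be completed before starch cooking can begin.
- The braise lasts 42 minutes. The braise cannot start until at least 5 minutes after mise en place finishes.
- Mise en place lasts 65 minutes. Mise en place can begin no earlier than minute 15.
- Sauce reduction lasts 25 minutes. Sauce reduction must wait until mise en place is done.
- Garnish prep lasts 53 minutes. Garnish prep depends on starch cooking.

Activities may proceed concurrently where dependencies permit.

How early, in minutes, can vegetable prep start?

Mise en place cannot begin until its own release at minute 15. It runs from minute 15 to 15 + 65 = minute 80.
The braise cannot begin until mise en place (finishes minute 80, plus 5-minute gap → minute 85). It runs from minute 85 to 85 + 42 = minute 127.
Protein sear cannot start until the braise (finishes minute 127, plus 10-minute gap → minute 137); mise en place (finishes minute 80). The controlling bound is minute 137, so protein sear finishes at 137 + 52 = minute 189.
Vegetable prep waits on protein sear (finishes minute 189); mise en place (finishes minute 80); the braise (finishes minute 127, plus 5-minute gap → minute 132). The latest of these is minute 189, which is the earliest vegetable prep can start.

189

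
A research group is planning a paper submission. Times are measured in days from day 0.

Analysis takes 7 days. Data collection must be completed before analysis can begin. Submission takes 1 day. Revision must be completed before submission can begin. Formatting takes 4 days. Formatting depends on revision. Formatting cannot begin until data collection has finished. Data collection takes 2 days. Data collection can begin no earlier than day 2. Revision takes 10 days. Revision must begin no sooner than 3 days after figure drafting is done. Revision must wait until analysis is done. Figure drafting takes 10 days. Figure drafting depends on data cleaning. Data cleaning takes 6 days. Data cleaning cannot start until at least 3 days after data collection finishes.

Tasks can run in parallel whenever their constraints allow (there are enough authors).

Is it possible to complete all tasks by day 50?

Yes

Data collection cannot begin until its own release at day 2. It runs from day 2 to 2 + 2 = day 4.
Analysis cannot begin until data collection (finishes day 4). It runs from day 4 to 4 + 7 = day 11.
After data collection (finishes day 4, plus 3-day gap → day 7), data cleaning can start at day 7 and finishes at day 13.
Figure drafting waits on data cleaning (finishes day 13), so it starts at day 13 and finishes at 13 + 10 = day 23.
Revision cannot start until figure drafting (finishes day 23, plus 3-day gap → day 26); analysis (finishes day 11). The controlling bound is day 26, so revision finishes at 26 + 10 = day 36.
After revision (finishes day 36), submission can start at day 36 and finishes at day 37.
Formatting needs all of revision (finishes day 36); data collection (finishes day 4). That puts its earliest start at day 36; it finishes at 36 + 4 = day 40.
Every task is finished by day 40, which is no later than the deadline of 50, so the schedule is feasible.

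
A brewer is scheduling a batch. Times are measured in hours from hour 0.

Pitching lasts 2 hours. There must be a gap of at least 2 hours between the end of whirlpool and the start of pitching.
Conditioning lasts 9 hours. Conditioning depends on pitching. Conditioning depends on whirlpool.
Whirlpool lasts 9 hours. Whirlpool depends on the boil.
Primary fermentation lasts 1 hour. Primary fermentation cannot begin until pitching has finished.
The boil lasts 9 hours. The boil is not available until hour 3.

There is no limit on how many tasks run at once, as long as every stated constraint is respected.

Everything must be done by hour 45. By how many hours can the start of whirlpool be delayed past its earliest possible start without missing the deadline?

11

The boil waits on its own release at hour 3, so it starts at hour 3 and finishes at 3 + 9 = hour 12.
Whirlpool cannot begin until the boil (finishes hour 12). It runs from hour 12 to 12 + 9 = hour 21.

Working backward from the deadline:
Primary fermentation has no dependents, so it just needs to finish by hour 45. Starting by 45 − 1 = hour 44 achieves that.
Conditioning must finish by hour 45; it takes 9 hours, so it must start by 45 − 9 = hour 36.
Pitching must finish in time for primary fermentation (must start by hour 44); conditioning (must start by hour 36). The tightest is hour 36, so pitching must start by 36 − 2 = hour 34.
Whirlpool feeds pitching (must start by hour 34, minus 2-hour gap → hour 32); conditioning (must start by hour 36). Taking the minimum, whirlpool must finish by hour 32 and start by 32 − 9 = hour 23.
So whirlpool can start as early as hour 12 and as late as hour 23, giving 23 − 12 = 11 hours of slack.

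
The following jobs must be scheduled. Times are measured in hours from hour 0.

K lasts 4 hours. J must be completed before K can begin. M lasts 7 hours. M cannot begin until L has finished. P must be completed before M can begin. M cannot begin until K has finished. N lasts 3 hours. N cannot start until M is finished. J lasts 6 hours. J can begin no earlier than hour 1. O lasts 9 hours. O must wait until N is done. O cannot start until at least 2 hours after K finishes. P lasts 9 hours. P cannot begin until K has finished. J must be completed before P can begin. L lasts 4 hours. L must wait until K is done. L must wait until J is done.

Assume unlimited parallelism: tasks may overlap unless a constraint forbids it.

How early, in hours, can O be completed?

39

J waits on its own release at hour 1, so it starts at hour 1 and finishes at 1 + 6 = hour 7.
K waits on J (finishes hour 7), so it starts at hour 7 and finishes at 7 + 4 = hour 11.
For P: K (finishes hour 11); J (finishes hour 7). Taking the maximum gives a start of hour 11, and it finishes at 11 + 9 = hour 20.
L has to wait for K (finishes hour 11); J (finishes hour 7). The latest of these is hour 11, so L runs hour 11 to 11 + 4 = hour 15.
For M: L (finishes hour 15); P (finishes hour 20); K (finishes hour 11). Taking the maximum gives a start of hour 20, and it finishes at 20 + 7 = hour 27.
N waits on M (finishes hour 27), so it starts at hour 27 and finishes at 27 + 3 = hour 30.
O cannot start until N (finishes hour 30); K (finishes hour 11, plus 2-hour gap → hour 13). The controlling bound is hour 30, so O finishes at 30 + 9 = hour 39.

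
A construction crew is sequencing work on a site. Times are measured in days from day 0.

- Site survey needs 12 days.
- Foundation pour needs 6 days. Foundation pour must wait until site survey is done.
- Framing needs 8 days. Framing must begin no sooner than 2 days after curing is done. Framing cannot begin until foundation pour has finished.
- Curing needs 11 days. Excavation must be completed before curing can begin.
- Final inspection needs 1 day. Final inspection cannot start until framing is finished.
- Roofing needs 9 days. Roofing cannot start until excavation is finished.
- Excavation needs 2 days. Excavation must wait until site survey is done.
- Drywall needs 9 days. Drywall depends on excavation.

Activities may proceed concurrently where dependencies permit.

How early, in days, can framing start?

Nothing blocks site survey, so it runs from day 0 to day 12.
After site survey (finishes day 12), foundation pour can start at day 12 and finishes at day 18.
Excavation cannot begin until site survey (finishes day 12). It runs from day 12 to 12 + 2 = day 14.
After excavation (finishes day 14), curing can start at day 14 and finishes at day 25.
Framing waits on curing (finishes day 25, plus 2-day gap → day 27); foundation pour (finishes day 18). The latest of these is day 27, which is the earliest framing can start.

27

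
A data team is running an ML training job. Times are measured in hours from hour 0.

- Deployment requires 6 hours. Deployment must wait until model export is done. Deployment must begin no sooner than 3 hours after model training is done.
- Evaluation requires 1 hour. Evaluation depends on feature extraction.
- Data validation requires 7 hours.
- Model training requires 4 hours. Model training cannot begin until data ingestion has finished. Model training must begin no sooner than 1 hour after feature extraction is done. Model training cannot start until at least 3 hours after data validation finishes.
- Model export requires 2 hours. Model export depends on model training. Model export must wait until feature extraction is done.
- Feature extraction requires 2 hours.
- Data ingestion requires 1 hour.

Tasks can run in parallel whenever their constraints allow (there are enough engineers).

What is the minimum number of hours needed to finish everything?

23

Feature extraction has no prerequisites, so it starts at hour 0 and finishes at hour 2.
Evaluation waits on feature extraction (finishes hour 2), so it starts at hour 2 and finishes at 2 + 1 = hour 3.
Data validation has no prerequisites, so it starts at hour 0 and finishes at hour 7.
Data ingestion can start immediately at hour 0; it finishes at hour 1.
Model training needs all of data ingestion (finishes hour 1); feature extraction (finishes hour 2, plus 1-hour gap → hour 3); data validation (finishes hour 7, plus 3-hour gap → hour 10). That puts its earliest start at hour 10; it finishes at 10 + 4 = hour 14.
Model export has to wait for model training (finishes hour 14); feature extraction (finishes hour 2). The latest of these is hour 14, so model export runs hour 14 to 14 + 2 = hour 16.
Deployment needs all of model export (finishes hour 16); model training (finishes hour 14, plus 3-hour gap → hour 17). That puts its earliest start at hour 17; it finishes at 17 + 6 = hour 23.
All tasks are finished once the last one completes. Finish times: Data ingestion at 1, Data validation at 7, Feature extraction at 2, Model training at 14, Evaluation at 3, Model export at 16, Deployment at 23. The latest is hour 23.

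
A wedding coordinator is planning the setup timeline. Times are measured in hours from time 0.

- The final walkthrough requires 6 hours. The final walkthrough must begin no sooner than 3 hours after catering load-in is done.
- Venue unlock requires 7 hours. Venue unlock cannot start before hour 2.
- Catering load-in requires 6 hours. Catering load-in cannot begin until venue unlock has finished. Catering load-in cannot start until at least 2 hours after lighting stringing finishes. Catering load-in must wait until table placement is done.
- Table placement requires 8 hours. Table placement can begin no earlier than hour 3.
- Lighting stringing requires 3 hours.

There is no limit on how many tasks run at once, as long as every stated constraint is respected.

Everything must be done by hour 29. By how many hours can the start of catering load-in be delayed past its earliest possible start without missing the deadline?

Lighting stringing has no prerequisites, so it starts at hour 0 and finishes at hour 3.
Table placement cannot begin until its own release at hour 3. It runs from hour 3 to 3 + 8 = hour 11.
Venue unlock cannot begin until its own release at hour 2. It runs from hour 2 to 2 + 7 = hour 9.
Catering load-in needs all of venue unlock (finishes hour 9); lighting stringing (finishes hour 3, plus 2-hour gap → hour 5); table placement (finishes hour 11). That puts its earliest start at hour 11; it finishes at 11 + 6 = hour 17.

Working backward from the deadline:
To finish by hour 29, the final walkthrough (duration 6) must start no later than hour 23.
Catering load-in has to be done before the final walkthrough (must start by hour 23, minus 3-hour gap → hour 20). That means finishing by hour 20, i.e. starting by 20 − 6 = hour 14.
So catering load-in can start as early as hour 11 and as late as hour 14, giving 14 − 11 = 3 hours of slack.

3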